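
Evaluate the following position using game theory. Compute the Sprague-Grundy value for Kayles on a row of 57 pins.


Kayles: a move removes 1 or 2 adjacent pins from a contiguous row.
Removing pins from a row of k leaves two independent rows (a, b) with a + b = k - 1 (one pin) or a + b = k - 2 (two pins); an end removal gives a = 0.
By Sprague-Grundy, G(k) = mex{ G(a) XOR G(b) } over all these splits. G(0) = 0.
G(1): splits (0,0):0^0=0 -> mex({0}) = 1
G(2): splits (0,1):0^1=1 (0,0):0^0=0 -> mex({0, 1}) = 2
G(3): splits (0,2):0^2=2 (1,1):1^1=0 (0,1):0^1=1 -> mex({0, 1, 2}) = 3
G(4): splits (0,3):0^3=3 (1,2):1^2=3 (0,2):0^2=2 (1,1):1^1=0 -> mex({0, 2, 3}) = 1
G(5): splits (0,4):0^1=1 (1,3):1^3=2 (2,2):2^2=0 (0,3):0^3=3 (1,2):1^2=3 -> mex({0, 1, 2, 3}) = 4
G(6) = mex({0, 1, 2, 4}) = 3
G(7) = mex({0, 1, 3, 4, 5}) = 2
G(8) = mex({0, 2, 3, 5, 6}) = 1
G(9) = mex({0, 1, 2, 3, 6, 7}) = 4
G(10) = mex({0, 1, 3, 4, 5, 7}) = 2
G(11) = mex({0, 1, 2, 3, 4, 5}) = 6
G(12) = mex({0, 1, 2, 3, 5, 6, 7}) = 4
G(13) = mex({0, 2, 3, 4, 6, 7}) = 1
G(14) = mex({0, 1, 4, 5, 6, 7}) = 2
G(15) = mex({0, 1, 2, 3, 4, 5, 6}) = 7
G(16) = mex({0, 2, 3, 5, 6, 7}) = 1
G(17) = mex({0, 1, 2, 3, 5, 6, 7}) = 4
G(18) = mex({0, 1, 2, 4, 5, 6}) = 3
G(19) = mex({0, 1, 3, 4, 5, 7}) = 2
G(20) = mex({0, 2, 3, 4, 5, 6, 7}) = 1
G(21) = mex({0, 1, 2, 3, 5, 6, 7}) = 4
G(22) = mex({0, 1, 2, 3, 4, 5, 7}) = 6
G(23) = mex({0, 1, 2, 3, 4, 5, 6}) = 7
G(24) = mex({0, 1, 2, 3, 5, 6, 7}) = 4
G(25) = mex({0, 2, 3, 4, 6, 7}) = 1
G(26) = mex({0, 1, 3, 4, 5, 6, 7}) = 2
G(27) = mex({0, 1, 2, 3, 4, 5, 6, 7}) = 8
G(28) = mex({0, 1, 2, 3, 4, 6, 7, 8}) = 5
G(29) = mex({0, 1, 2, 3, 5, 6, 7, 8, 9}) = 4
G(30) = mex({0, 1, 2, 3, 4, 5, 6, 9, 10}) = 7
G(31) = mex({0, 1, 3, 4, 5, 7, 10, 11}) = 2
G(32) = mex({0, 2, 3, 4, 5, 6, 7, 9, 11}) = 1
G(33) = mex({0, 1, 2, 3, 4, 5, 6, 7, 9, 12}) = 8
G(34) = mex({0, 1, 2, 3, 4, 5, 7, 8, 11, 12}) = 6
G(35) = mex({0, 1, 2, 3, 4, 5, 6, 8, 9, 10, 11}) = 7
G(36) = mex({0, 1, 2, 3, 5, 6, 7, 9, 10}) = 4
G(37) = mex({0, 2, 3, 4, 6, 7, 9, 10, 11, 12}) = 1
G(38) = mex({0, 1, 3, 4, 5, 6, 7, 9, 10, 11, 12}) = 2
G(39) = mex({0, 1, 2, 4, 5, 6, 7, 9, 10, 12, 14}) = 3
G(40) = mex({0, 2, 3, 4, 6, 7, 11, 12, 14}) = 1
G(41) = mex({0, 1, 2, 3, 5, 6, 7, 9, 10, 11, 12}) = 4
G(42) = mex({0, 1, 2, 3, 4, 5, 6, 9, 10}) = 7
G(43) = mex({0, 1, 3, 4, 5, 7, 9, 10, 12, 15}) = 2
G(44) = mex({0, 2, 3, 4, 5, 6, 7, 9, 10, 12, 15}) = 1
G(45) = mex({0, 1, 2, 3, 4, 5, 6, 7, 9, 10, 12, 14}) = 8
G(46) = mex({0, 1, 3, 4, 5, 7, 8, 11, 12, 14}) = 2
G(47) = mex({0, 1, 2, 3, 4, 5, 6, 8, 9, 10, 11, 12}) = 7
G(48) = mex({0, 1, 2, 3, 5, 6, 7, 9, 10}) = 4
G(49) = mex({0, 2, 3, 4, 6, 7, 9, 10, 11, 12, 15}) = 1
G(50) = mex({0, 1, 4, 5, 6, 7, 9, 11, 12, 14, 15}) = 2
G(51) = mex({0, 1, 2, 3, 4, 5, 6, 7, 9, 12, 14, 15}) = 8
G(52) = mex({0, 2, 3, 4, 5, 6, 7, 8, 11, 12, 15}) = 1
G(53) = mex({0, 1, 2, 3, 5, 6, 7, 8, 9, 10, 11, 12}) = 4
G(54) = mex({0, 1, 2, 3, 4, 5, 6, 9, 10}) = 7
G(55) = mex({0, 1, 3, 4, 5, 7, 9, 10, 11, 12}) = 2
G(56) = mex({0, 2, 3, 4, 5, 6, 7, 9, 10, 11, 12, 13, 14}) = 1
G(57) = mex({0, 1, 2, 3, 5, 6, 7, 9, 10, 12, 13, 14, 15}) = 4
Therefore G(57) = 4.

4


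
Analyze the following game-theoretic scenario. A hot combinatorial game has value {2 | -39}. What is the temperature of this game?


The game is {2 | -39}, a switch {a | b} with numbers a > b.
Cooling {a | b} by t gives {a - t | b + t}, which stops being hot when a - t = b + t, i.e. at t = (a - b)/2. So the temperature of a switch is (a - b)/2.
Temperature = (Left option - Right option) / 2
= (2 - (-39)) / 2
= 41 / 2
= 41/2

41/2


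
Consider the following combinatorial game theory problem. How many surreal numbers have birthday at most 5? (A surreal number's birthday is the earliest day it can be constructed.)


Day 0: {|} = 0 is born. Count = 1.
Day n: the number of surreal numbers born by day n is 2^(n+1) - 1.
By day 0: 2^1 - 1 = 1
By day 1: 2^2 - 1 = 3
By day 2: 2^3 - 1 = 7
By day 3: 2^4 - 1 = 15
By day 4: 2^5 - 1 = 31
By day 5: 2^6 - 1 = 63
By day 5: 63 surreal numbers.

63


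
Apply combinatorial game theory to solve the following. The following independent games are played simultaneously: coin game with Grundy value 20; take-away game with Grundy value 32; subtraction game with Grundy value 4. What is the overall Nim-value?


By the Sprague-Grundy theorem, the Grundy value of a sum of games is the XOR of individual Grundy values.
coin game: Grundy value = 20. Running XOR: 0 XOR 20 = 20
take-away game: Grundy value = 32. Running XOR: 20 XOR 32 = 52
subtraction game: Grundy value = 4. Running XOR: 52 XOR 4 = 48
The combined Grundy value is 48.

48


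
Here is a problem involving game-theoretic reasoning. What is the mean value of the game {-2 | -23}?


Game = {-2 | -23}, a switch {a | b} with numbers a > b.
Its thermograph has left wall a - t and right wall b + t, which meet at t = (a - b)/2, where both equal (a + b)/2. So the mast (mean value) is at (a + b)/2.
Mean = (-2 + (-23))/2 = -25/2 = -25/2

-25/2


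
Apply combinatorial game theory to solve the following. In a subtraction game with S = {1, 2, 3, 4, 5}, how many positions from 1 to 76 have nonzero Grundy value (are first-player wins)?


Subtraction set S = {1, 2, 3, 4, 5}, so G(n) = n mod 6.
G(n) = 0 when n is a multiple of 6.
Multiples of 6 in [1, 76]: 12
N-positions (nonzero Grundy) = 76 - 12 = 64

64


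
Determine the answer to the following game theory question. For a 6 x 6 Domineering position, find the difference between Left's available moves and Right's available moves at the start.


Board is 6 x 6 (rows x cols).
Left (vertical) placements: (rows-1) * cols = 5 * 6 = 30
Right (horizontal) placements: rows * (cols-1) = 6 * 5 = 30
Advantage = Left - Right = 30 - 30 = 0

0


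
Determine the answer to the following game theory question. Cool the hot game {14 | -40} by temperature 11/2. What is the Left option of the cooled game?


Original game: {14 | -40} (a switch {a | b} with a > b).
Cooling by t (for t below the temperature (a - b)/2 = 27) taxes each move by t: {a | b} cooled by t is {a - t | b + t}.
Cooling amount: t = 11/2
Cooled Left option: 14 - 11/2 = 17/2
Cooled Right option: -40 + 11/2 = -69/2
Cooled game: {17/2 | -69/2}
Left option = 17/2

17/2


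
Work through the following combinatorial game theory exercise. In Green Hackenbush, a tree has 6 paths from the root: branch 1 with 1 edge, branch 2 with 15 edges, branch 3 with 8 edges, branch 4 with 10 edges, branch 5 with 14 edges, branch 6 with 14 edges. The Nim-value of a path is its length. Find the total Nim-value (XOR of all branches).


The tree has 6 branches from the ground vertex.
In Green Hackenbush, the Nim-value of a simple path of length k is k.
Branch 1: length 1, Nim-value = 1
Branch 2: length 15, Nim-value = 15
Branch 3: length 8, Nim-value = 8
Branch 4: length 10, Nim-value = 10
Branch 5: length 14, Nim-value = 14
Branch 6: length 14, Nim-value = 14
Total Nim-value = XOR of all branch values:
0 XOR 1 = 1
1 XOR 15 = 14
14 XOR 8 = 6
6 XOR 10 = 12
12 XOR 14 = 2
2 XOR 14 = 12
Nim-value of the tree = 12

12


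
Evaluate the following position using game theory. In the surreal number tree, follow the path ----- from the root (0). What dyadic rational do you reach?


Sign expansion: -----
Rule: track bounds (lo, hi), initially (-inf, +inf). On '+', the current value becomes lo and we move to the simplest number in (value, hi): value + 1 if hi = +inf, otherwise the midpoint (value + hi)/2. On '-', the current value becomes hi and we move to value - 1 if lo = -inf, otherwise the midpoint (lo + value)/2.
Start at 0.
Step 1: sign = -, move left. Bounds: (-inf, 0). Value = -1
Step 2: sign = -, move left. Bounds: (-inf, -1). Value = -2
Step 3: sign = -, move left. Bounds: (-inf, -2). Value = -3
Step 4: sign = -, move left. Bounds: (-inf, -3). Value = -4
Step 5: sign = -, move left. Bounds: (-inf, -4). Value = -5
The surreal number with sign expansion ----- is -5.

-5


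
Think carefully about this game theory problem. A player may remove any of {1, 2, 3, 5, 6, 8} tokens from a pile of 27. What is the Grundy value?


The subtraction set is S = {1, 2, 3, 5, 6, 8}.
G(k) = mex{ G(k - s) : s in S, s <= k }. We compute iteratively: G(0) = 0.
G(1) = mex({0}) = 1
G(2) = mex({0, 1}) = 2
G(3) = mex({0, 1, 2}) = 3
G(4) = mex({1, 2, 3}) = 0
G(5) = mex({0, 2, 3}) = 1
G(6) = mex({0, 1, 3}) = 2
G(7) = mex({0, 1, 2}) = 3
G(8) = mex({0, 1, 2, 3}) = 4
G(9) = mex({0, 1, 2, 3, 4}) = 5
G(10) = mex({0, 1, 2, 3, 4, 5}) = 6
G(11) = mex({1, 2, 3, 4, 5, 6}) = 0
G(12) = mex({0, 2, 3, 5, 6}) = 1
G(13) = mex({0, 1, 3, 4, 6}) = 2
G(14) = mex({0, 1, 2, 4, 5}) = 3
G(15) = mex({1, 2, 3, 5, 6}) = 0
G(16) = mex({0, 2, 3, 4, 6}) = 1
G(17) = mex({0, 1, 3, 5}) = 2
G(18) = mex({0, 1, 2, 6}) = 3
Observe that G(11)..G(18) = 0, 1, 2, 3, 0, 1, 2, 3 repeats G(0)..G(7) = 0, 1, 2, 3, 0, 1, 2, 3.
For k >= max(S) = 8, G(k) is determined by the previous 8 values G(k-8)..G(k-1); a window of 8 consecutive values has recurred shifted by 11, so by induction G(k + 11) = G(k) for all k >= 0: the sequence is periodic from the start with period 11.
One period: G(0..10) = 0, 1, 2, 3, 0, 1, 2, 3, 4, 5, 6.
27 mod 11 = 5, so G(27) = G(5) = 1.

1


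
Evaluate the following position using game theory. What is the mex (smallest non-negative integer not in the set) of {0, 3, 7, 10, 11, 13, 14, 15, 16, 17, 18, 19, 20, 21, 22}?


Set = {0, 3, 7, 10, 11, 13, 14, 15, 16, 17, 18, 19, 20, 21, 22}
0 is in the set.
1 is NOT in the set. This is the mex.
mex = 1

1


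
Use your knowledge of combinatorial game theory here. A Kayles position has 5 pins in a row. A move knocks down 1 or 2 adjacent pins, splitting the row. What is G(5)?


Kayles: a move removes 1 or 2 adjacent pins from a contiguous row.
Removing pins from a row of k leaves two independent rows (a, b) with a + b = k - 1 (one pin) or a + b = k - 2 (two pins); an end removal gives a = 0.
By Sprague-Grundy, G(k) = mex{ G(a) XOR G(b) } over all these splits. G(0) = 0.
G(1): splits (0,0):0^0=0 -> mex({0}) = 1
G(2): splits (0,1):0^1=1 (0,0):0^0=0 -> mex({0, 1}) = 2
G(3): splits (0,2):0^2=2 (1,1):1^1=0 (0,1):0^1=1 -> mex({0, 1, 2}) = 3
G(4): splits (0,3):0^3=3 (1,2):1^2=3 (0,2):0^2=2 (1,1):1^1=0 -> mex({0, 2, 3}) = 1
G(5): splits (0,4):0^1=1 (1,3):1^3=2 (2,2):2^2=0 (0,3):0^3=3 (1,2):1^2=3 -> mex({0, 1, 2, 3}) = 4
Therefore G(5) = 4.

4


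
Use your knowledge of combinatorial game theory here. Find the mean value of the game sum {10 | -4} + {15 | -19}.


G1 = {10 | -4}, G2 = {15 | -19}
Each is a switch {a | b} with numbers a > b; its mean value is (a + b)/2, and mean value is additive over game sums: m(G1 + G2) = m(G1) + m(G2).
Mean of G1 = (10 + (-4))/2 = 6/2 = 3
Mean of G2 = (15 + (-19))/2 = -4/2 = -2
Mean of G1 + G2 = 3 + -2 = 1

1


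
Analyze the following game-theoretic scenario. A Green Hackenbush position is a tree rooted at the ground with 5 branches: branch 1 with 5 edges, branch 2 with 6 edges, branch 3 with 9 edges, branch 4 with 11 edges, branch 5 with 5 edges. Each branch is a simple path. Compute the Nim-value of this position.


The tree has 5 branches from the ground vertex.
In Green Hackenbush, the Nim-value of a simple path of length k is k.
Branch 1: length 5, Nim-value = 5
Branch 2: length 6, Nim-value = 6
Branch 3: length 9, Nim-value = 9
Branch 4: length 11, Nim-value = 11
Branch 5: length 5, Nim-value = 5
Total Nim-value = XOR of all branch values:
0 XOR 5 = 5
5 XOR 6 = 3
3 XOR 9 = 10
10 XOR 11 = 1
1 XOR 5 = 4
Nim-value of the tree = 4

4


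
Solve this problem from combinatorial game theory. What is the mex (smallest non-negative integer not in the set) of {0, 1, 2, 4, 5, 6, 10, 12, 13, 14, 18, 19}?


Set = {0, 1, 2, 4, 5, 6, 10, 12, 13, 14, 18, 19}
0 is in the set.
1 is in the set.
2 is in the set.
3 is NOT in the set. This is the mex.
mex = 3

3


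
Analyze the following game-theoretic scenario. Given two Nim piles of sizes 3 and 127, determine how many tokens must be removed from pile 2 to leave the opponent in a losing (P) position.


Piles: 3 and 127
Current XOR: 3 XOR 127 = 124 (non-zero, so this is an N-position).
To make the XOR zero, we need to find a move that balances the piles.
For pile 2 (size 127): target = 127 XOR 124 = 3
We reduce pile 2 from 127 to 3.
Tokens removed: 127 - 3 = 124
Verification: 3 XOR 3 = 0

124


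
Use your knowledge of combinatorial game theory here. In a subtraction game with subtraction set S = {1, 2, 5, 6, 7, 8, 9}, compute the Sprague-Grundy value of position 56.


The subtraction set is S = {1, 2, 5, 6, 7, 8, 9}.
G(k) = mex{ G(k - s) : s in S, s <= k }. We compute iteratively: G(0) = 0.
G(1) = mex({0}) = 1
G(2) = mex({0, 1}) = 2
G(3) = mex({1, 2}) = 0
G(4) = mex({0, 2}) = 1
G(5) = mex({0, 1}) = 2
G(6) = mex({0, 1, 2}) = 3
G(7) = mex({0, 1, 2, 3}) = 4
G(8) = mex({0, 1, 2, 3, 4}) = 5
G(9) = mex({0, 1, 2, 4, 5}) = 3
G(10) = mex({0, 1, 2, 3, 5}) = 4
G(11) = mex({0, 1, 2, 3, 4}) = 5
G(12) = mex({0, 1, 2, 3, 4, 5}) = 6
G(13) = mex({1, 2, 3, 4, 5, 6}) = 0
G(14) = mex({0, 2, 3, 4, 5, 6}) = 1
G(15) = mex({0, 1, 3, 4, 5}) = 2
G(16) = mex({1, 2, 3, 4, 5}) = 0
G(17) = mex({0, 2, 3, 4, 5, 6}) = 1
G(18) = mex({0, 1, 3, 4, 5, 6}) = 2
G(19) = mex({0, 1, 2, 4, 5, 6}) = 3
G(20) = mex({0, 1, 2, 3, 5, 6}) = 4
G(21) = mex({0, 1, 2, 3, 4, 6}) = 5
Observe that G(13)..G(21) = 0, 1, 2, 0, 1, 2, 3, 4, 5 repeats G(0)..G(8) = 0, 1, 2, 0, 1, 2, 3, 4, 5.
For k >= max(S) = 9, G(k) is determined by the previous 9 values G(k-9)..G(k-1); a window of 9 consecutive values has recurred shifted by 13, so by induction G(k + 13) = G(k) for all k >= 0: the sequence is periodic from the start with period 13.
One period: G(0..12) = 0, 1, 2, 0, 1, 2, 3, 4, 5, 3, 4, 5, 6.
56 mod 13 = 4, so G(56) = G(4) = 1.

1


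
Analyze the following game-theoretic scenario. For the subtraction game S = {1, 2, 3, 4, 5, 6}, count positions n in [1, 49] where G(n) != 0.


Subtraction set S = {1, 2, 3, 4, 5, 6}, so G(n) = n mod 7.
G(n) = 0 when n is a multiple of 7.
Multiples of 7 in [1, 49]: 7
N-positions (nonzero Grundy) = 49 - 7 = 42

42


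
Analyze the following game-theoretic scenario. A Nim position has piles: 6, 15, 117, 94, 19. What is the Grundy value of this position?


We need the XOR (exclusive or) of all pile sizes.
After XOR-ing pile 1 (size 6): 0 XOR 6 = 6
After XOR-ing pile 2 (size 15): 6 XOR 15 = 9
After XOR-ing pile 3 (size 117): 9 XOR 117 = 124
After XOR-ing pile 4 (size 94): 124 XOR 94 = 34
After XOR-ing pile 5 (size 19): 34 XOR 19 = 49
The Nim-value of this position is 49.

49


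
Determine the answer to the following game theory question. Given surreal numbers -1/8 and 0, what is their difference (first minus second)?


x = -1/8, y = 0
Converting to common denominator: 8
x = -1/8, y = 0/8
x - y = -1/8 - 0 = -1/8

-1/8


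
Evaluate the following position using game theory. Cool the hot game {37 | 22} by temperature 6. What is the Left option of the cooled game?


Original game: {37 | 22} (a switch {a | b} with a > b).
Cooling by t (for t below the temperature (a - b)/2 = 15/2) taxes each move by t: {a | b} cooled by t is {a - t | b + t}.
Cooling amount: t = 6
Cooled Left option: 37 - 6 = 31
Cooled Right option: 22 + 6 = 28
Cooled game: {31 | 28}
Left option = 31

31


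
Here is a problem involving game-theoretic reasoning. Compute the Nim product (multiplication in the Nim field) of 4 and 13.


Nim multiplication is bilinear over XOR: (u XOR v) * w = (u*w) XOR (v*w).
So we split each operand into its bit components and XOR the pairwise Nim products.
4 = 4 (as XOR of powers of 2).
13 = 1 + 4 + 8 (as XOR of powers of 2).
Using the standard Nim-product table on single bits:
  2*2 = 3,   2*4 = 8,   2*8 = 12,
  4*4 = 6,   4*8 = 11,  8*8 = 13,
and  1*x = x (identity), k*l = l*k (commutative).
Pairwise Nim products:
  4 * 1 = 4
  4 * 4 = 6
  4 * 8 = 11
XOR them: 4 XOR 6 XOR 11 = 9.
Result: 4 * 13 = 9 (in Nim).

9


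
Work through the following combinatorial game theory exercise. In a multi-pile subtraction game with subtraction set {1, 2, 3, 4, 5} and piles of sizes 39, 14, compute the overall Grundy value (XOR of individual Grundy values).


Subtraction set: {1, 2, 3, 4, 5}
For this subtraction set, G(n) = n mod 6 (period = max + 1 = 6).
Pile 1 (size 39): G(39) = 39 mod 6 = 3
Pile 2 (size 14): G(14) = 14 mod 6 = 2
Total Grundy value = XOR of all: 3 XOR 2 = 1

1


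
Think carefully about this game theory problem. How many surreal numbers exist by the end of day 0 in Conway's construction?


Day 0: {|} = 0 is born. Count = 1.
Day n: the number of surreal numbers born by day n is 2^(n+1) - 1.
By day 0: 2^1 - 1 = 1
By day 0: 1 surreal numbers.

1


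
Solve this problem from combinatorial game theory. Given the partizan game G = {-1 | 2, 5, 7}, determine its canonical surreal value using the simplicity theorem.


Left options: {-1}, max = -1
Right options: {2, 5, 7}, min = 2
All options are numbers and max(Left) < min(Right), so by the simplicity theorem the value is the simplest (earliest-born) number strictly between -1 and 2.
Integers 0 through 1 all lie strictly between -1 and 2.
Among integers, the simplest (lowest birthday = smallest |n|; 0 is born on day 0, +-n on day n) is 0.
No non-integer in the interval can be simpler: if x is a non-integer in the interval, then floor(x) or ceil(x) also lies in the interval (the interval contains an integer), and both are proper prefixes of x's sign expansion, i.e. born earlier. So the game value is 0.
Game value = 0

0


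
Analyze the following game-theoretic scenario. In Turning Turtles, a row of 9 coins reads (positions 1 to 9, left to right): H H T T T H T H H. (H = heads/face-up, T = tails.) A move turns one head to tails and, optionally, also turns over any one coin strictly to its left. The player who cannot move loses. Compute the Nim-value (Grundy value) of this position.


Coins: H H T T T H T H H
Key fact: a single head at position k behaves exactly like a Nim heap of size k (turning it to T and optionally flipping a coin at j < k corresponds to moving the heap from k to j, or to 0), and heads combine as a disjunctive sum (two heads at the same place would cancel, matching j XOR j = 0). So the Nim-value is the XOR of the 1-indexed positions of the heads.
Face-up positions (1-indexed): [1, 2, 6, 8, 9]
XOR 0 with 1: 0 XOR 1 = 1
XOR 1 with 2: 1 XOR 2 = 3
XOR 3 with 6: 3 XOR 6 = 5
XOR 5 with 8: 5 XOR 8 = 13
XOR 13 with 9: 13 XOR 9 = 4
Nim-value = 4

4


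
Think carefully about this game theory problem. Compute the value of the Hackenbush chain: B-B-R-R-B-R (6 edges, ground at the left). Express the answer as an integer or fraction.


Edges (from ground): B-B-R-R-B-R
By Berlekamp's sign-expansion rule, a Blue-Red Hackenbush stalk has the value of the surreal number whose sign sequence is the edge sequence with B -> + and R -> -.
Sign sequence: ++--+-
Trace the sign expansion in the surreal number tree, starting from 0:
Edge 1: B (sign +) -> bounds (0, +inf), value = 1
Edge 2: B (sign +) -> bounds (1, +inf), value = 2
Edge 3: R (sign -) -> bounds (1, 2), value = 3/2
Edge 4: R (sign -) -> bounds (1, 3/2), value = 5/4
Edge 5: B (sign +) -> bounds (5/4, 3/2), value = 11/8
Edge 6: R (sign -) -> bounds (5/4, 11/8), value = 21/16
Game value = 21/16

21/16


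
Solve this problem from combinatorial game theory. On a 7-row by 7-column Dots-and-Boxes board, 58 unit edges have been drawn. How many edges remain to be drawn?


Grid: 7 x 7 boxes, i.e. 8 rows and 8 columns of dots.
Horizontal edges: (rows + 1) * cols = 8 * 7 = 56
Vertical edges: rows * (cols + 1) = 7 * 8 = 56
Total edges: 56 + 56 = 112
Edges drawn: 58
Remaining: 112 - 58 = 54

54


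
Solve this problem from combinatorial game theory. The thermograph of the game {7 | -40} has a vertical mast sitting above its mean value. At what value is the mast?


Game = {7 | -40}, a switch {a | b} with numbers a > b.
Its thermograph has left wall a - t and right wall b + t, which meet at t = (a - b)/2, where both equal (a + b)/2. So the mast (mean value) is at (a + b)/2.
Mean = (7 + (-40))/2 = -33/2 = -33/2

-33/2


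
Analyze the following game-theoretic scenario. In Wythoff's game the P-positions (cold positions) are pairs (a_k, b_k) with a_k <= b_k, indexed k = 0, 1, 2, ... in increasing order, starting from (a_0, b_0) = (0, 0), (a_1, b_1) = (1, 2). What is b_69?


By Wythoff's theorem, a_k = floor(k * phi) and b_k = floor(k * phi^2) = a_k + k, where phi = (1 + sqrt(5))/2 is the golden ratio.
phi = (1 + sqrt(5))/2 = 1.618034
phi^2 = phi + 1 = 2.618034
k = 69
k * phi^2 = 69 * 2.618034 = 180.644345
b_69 = floor(k * phi^2) = 180 (check: a_69 + k = 111 + 69 = 180)

180


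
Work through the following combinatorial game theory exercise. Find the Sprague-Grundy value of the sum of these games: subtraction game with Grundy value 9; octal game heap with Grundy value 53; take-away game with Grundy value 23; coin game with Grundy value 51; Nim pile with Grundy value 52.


By the Sprague-Grundy theorem, the Grundy value of a sum of games is the XOR of individual Grundy values.
subtraction game: Grundy value = 9. Running XOR: 0 XOR 9 = 9
octal game heap: Grundy value = 53. Running XOR: 9 XOR 53 = 60
take-away game: Grundy value = 23. Running XOR: 60 XOR 23 = 43
coin game: Grundy value = 51. Running XOR: 43 XOR 51 = 24
Nim pile: Grundy value = 52. Running XOR: 24 XOR 52 = 44
The combined Grundy value is 44.

44


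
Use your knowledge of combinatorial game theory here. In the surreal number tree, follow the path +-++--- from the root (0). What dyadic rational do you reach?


Sign expansion: +-++---
Rule: track bounds (lo, hi), initially (-inf, +inf). On '+', the current value becomes lo and we move to the simplest number in (value, hi): value + 1 if hi = +inf, otherwise the midpoint (value + hi)/2. On '-', the current value becomes hi and we move to value - 1 if lo = -inf, otherwise the midpoint (lo + value)/2.
Start at 0.
Step 1: sign = +, move right. Bounds: (0, +inf). Value = 1
Step 2: sign = -, move left. Bounds: (0, 1). Value = 1/2
Step 3: sign = +, move right. Bounds: (1/2, 1). Value = 3/4
Step 4: sign = +, move right. Bounds: (3/4, 1). Value = 7/8
Step 5: sign = -, move left. Bounds: (3/4, 7/8). Value = 13/16
Step 6: sign = -, move left. Bounds: (3/4, 13/16). Value = 25/32
Step 7: sign = -, move left. Bounds: (3/4, 25/32). Value = 49/64
The surreal number with sign expansion +-++--- is 49/64.

49/64


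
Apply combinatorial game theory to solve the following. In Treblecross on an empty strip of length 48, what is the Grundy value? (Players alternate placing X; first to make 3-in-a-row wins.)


Treblecross: place X on empty cells; 3-in-a-row wins.
Playing within two cells of an existing X lets the opponent win at once, so sensible play treats the cells i-2..i+2 around each X as dead. The player left with no safe cell loses, so this is a normal-play take-away game on strips of safe cells.
Placing X at cell i (0-indexed) of a strip of k safe cells leaves independent strips of sizes max(0, i-2) and max(0, k-i-3). Hence G(k) = mex{ G(max(0,i-2)) XOR G(max(0,k-i-3)) : 0 <= i < k }, with G(0) = 0.
G(1): splits (0,0):0^0=0 -> mex({0}) = 1
G(2): splits (0,0):0^0=0 -> mex({0}) = 1
G(3): splits (0,0):0^0=0 -> mex({0}) = 1
G(4): splits (0,1):0^1=1 (0,0):0^0=0 -> mex({0, 1}) = 2
G(5): splits (0,2):0^1=1 (0,1):0^1=1 (0,0):0^0=0 -> mex({0, 1}) = 2
G(6) = mex({1}) = 0
G(7) = mex({0, 1, 2}) = 3
G(8) = mex({0, 1, 2}) = 3
G(9) = mex({0, 2}) = 1
G(10) = mex({0, 2, 3}) = 1
G(11) = mex({0, 3}) = 1
G(12) = mex({1, 3}) = 0
G(13) = mex({0, 1, 2, 3}) = 4
G(14) = mex({0, 1, 2}) = 3
G(15) = mex({0, 1, 2}) = 3
G(16) = mex({0, 1, 2, 4}) = 3
G(17) = mex({0, 1, 3, 4}) = 2
G(18) = mex({0, 1, 3, 4}) = 2
G(19) = mex({0, 1, 3, 5}) = 2
G(20) = mex({0, 1, 2, 3, 5}) = 4
G(21) = mex({0, 1, 2, 3, 5}) = 4
G(22) = mex({1, 2, 6}) = 0
G(23) = mex({0, 1, 2, 3, 4, 6}) = 5
G(24) = mex({0, 1, 2, 3, 4}) = 5
G(25) = mex({0, 1, 3, 4, 7}) = 2
G(26) = mex({0, 1, 3, 4, 5, 7}) = 2
G(27) = mex({0, 1, 3, 5}) = 2
G(28) = mex({0, 1, 2, 5}) = 3
G(29) = mex({0, 1, 2, 4, 5, 6}) = 3
G(30) = mex({1, 2, 4, 6}) = 0
G(31) = mex({0, 1, 2, 3, 4, 6}) = 5
G(32) = mex({1, 2, 3, 4, 7}) = 0
G(33) = mex({0, 3, 7}) = 1
G(34) = mex({0, 2, 3, 5, 7}) = 1
G(35) = mex({0, 2, 3, 5, 6}) = 1
G(36) = mex({0, 1, 2, 5, 6}) = 3
G(37) = mex({0, 1, 2, 4, 5, 6}) = 3
G(38) = mex({0, 1, 2, 4}) = 3
G(39) = mex({0, 1, 2, 3, 4, 7}) = 5
G(40) = mex({0, 1, 2, 3, 4, 5, 7}) = 6
G(41) = mex({0, 1, 2, 3, 5, 7}) = 4
G(42) = mex({0, 1, 2, 3, 5, 6, 7}) = 4
G(43) = mex({0, 2, 3, 5, 6}) = 1
G(44) = mex({1, 2, 3, 4, 5, 6}) = 0
G(45) = mex({0, 1, 2, 3, 4, 6, 7}) = 5
G(46) = mex({0, 1, 2, 3, 4, 7}) = 5
G(47) = mex({0, 1, 2, 3, 4, 5, 7}) = 6
G(48) = mex({0, 1, 2, 3, 4, 5, 7}) = 6
Therefore G(48) = 6.

6


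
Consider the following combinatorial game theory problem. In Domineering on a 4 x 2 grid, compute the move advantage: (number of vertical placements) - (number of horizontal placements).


Board is 4 x 2 (rows x cols).
Left (vertical) placements: (rows-1) * cols = 3 * 2 = 6
Right (horizontal) placements: rows * (cols-1) = 4 * 1 = 4
Advantage = Left - Right = 6 - 4 = 2

2


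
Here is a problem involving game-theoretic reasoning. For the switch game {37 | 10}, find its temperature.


The game is {37 | 10}, a switch {a | b} with numbers a > b.
Cooling {a | b} by t gives {a - t | b + t}, which stops being hot when a - t = b + t, i.e. at t = (a - b)/2. So the temperature of a switch is (a - b)/2.
Temperature = (Left option - Right option) / 2
= (37 - (10)) / 2
= 27 / 2
= 27/2

27/2


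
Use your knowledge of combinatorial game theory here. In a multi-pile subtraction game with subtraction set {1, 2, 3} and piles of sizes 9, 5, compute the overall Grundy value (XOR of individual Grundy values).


Subtraction set: {1, 2, 3}
For this subtraction set, G(n) = n mod 4 (period = max + 1 = 4).
Pile 1 (size 9): G(9) = 9 mod 4 = 1
Pile 2 (size 5): G(5) = 5 mod 4 = 1
Total Grundy value = XOR of all: 1 XOR 1 = 0

0


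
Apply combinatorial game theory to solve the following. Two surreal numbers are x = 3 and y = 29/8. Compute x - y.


x = 3, y = 29/8
Converting to common denominator: 8
x = 24/8, y = 29/8
x - y = 3 - 29/8 = -5/8

-5/8


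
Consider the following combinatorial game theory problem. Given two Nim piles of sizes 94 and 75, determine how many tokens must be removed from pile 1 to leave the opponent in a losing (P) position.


Piles: 94 and 75
Current XOR: 94 XOR 75 = 21 (non-zero, so this is an N-position).
To make the XOR zero, we need to find a move that balances the piles.
For pile 1 (size 94): target = 94 XOR 21 = 75
We reduce pile 1 from 94 to 75.
Tokens removed: 94 - 75 = 19
Verification: 75 XOR 75 = 0

19


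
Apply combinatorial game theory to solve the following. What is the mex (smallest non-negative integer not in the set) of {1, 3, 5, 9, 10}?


Set = {1, 3, 5, 9, 10}
0 is NOT in the set. This is the mex.
mex = 0

0


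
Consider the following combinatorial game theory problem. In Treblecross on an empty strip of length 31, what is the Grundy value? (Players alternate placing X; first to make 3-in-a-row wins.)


Treblecross: place X on empty cells; 3-in-a-row wins.
Playing within two cells of an existing X lets the opponent win at once, so sensible play treats the cells i-2..i+2 around each X as dead. The player left with no safe cell loses, so this is a normal-play take-away game on strips of safe cells.
Placing X at cell i (0-indexed) of a strip of k safe cells leaves independent strips of sizes max(0, i-2) and max(0, k-i-3). Hence G(k) = mex{ G(max(0,i-2)) XOR G(max(0,k-i-3)) : 0 <= i < k }, with G(0) = 0.
G(1): splits (0,0):0^0=0 -> mex({0}) = 1
G(2): splits (0,0):0^0=0 -> mex({0}) = 1
G(3): splits (0,0):0^0=0 -> mex({0}) = 1
G(4): splits (0,1):0^1=1 (0,0):0^0=0 -> mex({0, 1}) = 2
G(5): splits (0,2):0^1=1 (0,1):0^1=1 (0,0):0^0=0 -> mex({0, 1}) = 2
G(6) = mex({1}) = 0
G(7) = mex({0, 1, 2}) = 3
G(8) = mex({0, 1, 2}) = 3
G(9) = mex({0, 2}) = 1
G(10) = mex({0, 2, 3}) = 1
G(11) = mex({0, 3}) = 1
G(12) = mex({1, 3}) = 0
G(13) = mex({0, 1, 2, 3}) = 4
G(14) = mex({0, 1, 2}) = 3
G(15) = mex({0, 1, 2}) = 3
G(16) = mex({0, 1, 2, 4}) = 3
G(17) = mex({0, 1, 3, 4}) = 2
G(18) = mex({0, 1, 3, 4}) = 2
G(19) = mex({0, 1, 3, 5}) = 2
G(20) = mex({0, 1, 2, 3, 5}) = 4
G(21) = mex({0, 1, 2, 3, 5}) = 4
G(22) = mex({1, 2, 6}) = 0
G(23) = mex({0, 1, 2, 3, 4, 6}) = 5
G(24) = mex({0, 1, 2, 3, 4}) = 5
G(25) = mex({0, 1, 3, 4, 7}) = 2
G(26) = mex({0, 1, 3, 4, 5, 7}) = 2
G(27) = mex({0, 1, 3, 5}) = 2
G(28) = mex({0, 1, 2, 5}) = 3
G(29) = mex({0, 1, 2, 4, 5, 6}) = 3
G(30) = mex({1, 2, 4, 6}) = 0
G(31) = mex({0, 1, 2, 3, 4, 6}) = 5
Therefore G(31) = 5.

5


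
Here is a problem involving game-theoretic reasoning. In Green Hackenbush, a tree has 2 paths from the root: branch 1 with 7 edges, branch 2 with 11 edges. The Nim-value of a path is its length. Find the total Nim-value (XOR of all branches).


The tree has 2 branches from the ground vertex.
In Green Hackenbush, the Nim-value of a simple path of length k is k.
Branch 1: length 7, Nim-value = 7
Branch 2: length 11, Nim-value = 11
Total Nim-value = XOR of all branch values:
0 XOR 7 = 7
7 XOR 11 = 12
Nim-value of the tree = 12

12


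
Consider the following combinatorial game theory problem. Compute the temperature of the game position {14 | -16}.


The game is {14 | -16}, a switch {a | b} with numbers a > b.
Cooling {a | b} by t gives {a - t | b + t}, which stops being hot when a - t = b + t, i.e. at t = (a - b)/2. So the temperature of a switch is (a - b)/2.
Temperature = (Left option - Right option) / 2
= (14 - (-16)) / 2
= 30 / 2
= 15

15


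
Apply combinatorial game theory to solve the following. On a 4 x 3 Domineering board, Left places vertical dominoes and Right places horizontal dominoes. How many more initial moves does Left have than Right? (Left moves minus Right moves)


Board is 4 x 3 (rows x cols).
Left (vertical) placements: (rows-1) * cols = 3 * 3 = 9
Right (horizontal) placements: rows * (cols-1) = 4 * 2 = 8
Advantage = Left - Right = 9 - 8 = 1

1


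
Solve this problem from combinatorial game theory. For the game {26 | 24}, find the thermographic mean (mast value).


Game = {26 | 24}, a switch {a | b} with numbers a > b.
Its thermograph has left wall a - t and right wall b + t, which meet at t = (a - b)/2, where both equal (a + b)/2. So the mast (mean value) is at (a + b)/2.
Mean = (26 + (24))/2 = 50/2 = 25

25


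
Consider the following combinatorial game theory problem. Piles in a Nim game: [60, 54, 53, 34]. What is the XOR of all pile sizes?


We need the XOR (exclusive or) of all pile sizes.
After XOR-ing pile 1 (size 60): 0 XOR 60 = 60
After XOR-ing pile 2 (size 54): 60 XOR 54 = 10
After XOR-ing pile 3 (size 53): 10 XOR 53 = 63
After XOR-ing pile 4 (size 34): 63 XOR 34 = 29
The Nim-value of this position is 29.

29


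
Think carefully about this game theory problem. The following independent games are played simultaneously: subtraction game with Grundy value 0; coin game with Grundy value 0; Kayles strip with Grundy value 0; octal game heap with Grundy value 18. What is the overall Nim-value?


By the Sprague-Grundy theorem, the Grundy value of a sum of games is the XOR of individual Grundy values.
subtraction game: Grundy value = 0. Running XOR: 0 XOR 0 = 0
coin game: Grundy value = 0. Running XOR: 0 XOR 0 = 0
Kayles strip: Grundy value = 0. Running XOR: 0 XOR 0 = 0
octal game heap: Grundy value = 18. Running XOR: 0 XOR 18 = 18
The combined Grundy value is 18.

18


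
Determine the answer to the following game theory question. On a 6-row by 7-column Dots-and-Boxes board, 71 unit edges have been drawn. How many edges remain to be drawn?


Grid: 6 x 7 boxes, i.e. 7 rows and 8 columns of dots.
Horizontal edges: (rows + 1) * cols = 7 * 7 = 49
Vertical edges: rows * (cols + 1) = 6 * 8 = 48
Total edges: 49 + 48 = 97
Edges drawn: 71
Remaining: 97 - 71 = 26

26


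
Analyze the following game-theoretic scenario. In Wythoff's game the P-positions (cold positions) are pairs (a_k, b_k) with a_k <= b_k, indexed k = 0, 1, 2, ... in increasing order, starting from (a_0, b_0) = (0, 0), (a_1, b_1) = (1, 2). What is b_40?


By Wythoff's theorem, a_k = floor(k * phi) and b_k = floor(k * phi^2) = a_k + k, where phi = (1 + sqrt(5))/2 is the golden ratio.
phi = (1 + sqrt(5))/2 = 1.618034
phi^2 = phi + 1 = 2.618034
k = 40
k * phi^2 = 40 * 2.618034 = 104.721360
b_40 = floor(k * phi^2) = 104 (check: a_40 + k = 64 + 40 = 104)

104


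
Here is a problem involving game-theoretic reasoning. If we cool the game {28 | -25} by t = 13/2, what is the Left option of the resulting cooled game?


Original game: {28 | -25} (a switch {a | b} with a > b).
Cooling by t (for t below the temperature (a - b)/2 = 53/2) taxes each move by t: {a | b} cooled by t is {a - t | b + t}.
Cooling amount: t = 13/2
Cooled Left option: 28 - 13/2 = 43/2
Cooled Right option: -25 + 13/2 = -37/2
Cooled game: {43/2 | -37/2}
Left option = 43/2

43/2


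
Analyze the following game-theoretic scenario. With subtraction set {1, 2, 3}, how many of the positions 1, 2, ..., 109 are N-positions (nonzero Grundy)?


Subtraction set S = {1, 2, 3}, so G(n) = n mod 4.
G(n) = 0 when n is a multiple of 4.
Multiples of 4 in [1, 109]: 27
N-positions (nonzero Grundy) = 109 - 27 = 82

82


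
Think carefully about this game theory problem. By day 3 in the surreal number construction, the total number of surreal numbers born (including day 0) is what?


Day 0: {|} = 0 is born. Count = 1.
Day n: the number of surreal numbers born by day n is 2^(n+1) - 1.
By day 0: 2^1 - 1 = 1
By day 1: 2^2 - 1 = 3
By day 2: 2^3 - 1 = 7
By day 3: 2^4 - 1 = 15
By day 3: 15 surreal numbers.

15


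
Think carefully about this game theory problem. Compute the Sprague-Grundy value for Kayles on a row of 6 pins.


Kayles: a move removes 1 or 2 adjacent pins from a contiguous row.
Removing pins from a row of k leaves two independent rows (a, b) with a + b = k - 1 (one pin) or a + b = k - 2 (two pins); an end removal gives a = 0.
By Sprague-Grundy, G(k) = mex{ G(a) XOR G(b) } over all these splits. G(0) = 0.
G(1): splits (0,0):0^0=0 -> mex({0}) = 1
G(2): splits (0,1):0^1=1 (0,0):0^0=0 -> mex({0, 1}) = 2
G(3): splits (0,2):0^2=2 (1,1):1^1=0 (0,1):0^1=1 -> mex({0, 1, 2}) = 3
G(4): splits (0,3):0^3=3 (1,2):1^2=3 (0,2):0^2=2 (1,1):1^1=0 -> mex({0, 2, 3}) = 1
G(5): splits (0,4):0^1=1 (1,3):1^3=2 (2,2):2^2=0 (0,3):0^3=3 (1,2):1^2=3 -> mex({0, 1, 2, 3}) = 4
G(6) = mex({0, 1, 2, 4}) = 3
Therefore G(6) = 3.

3


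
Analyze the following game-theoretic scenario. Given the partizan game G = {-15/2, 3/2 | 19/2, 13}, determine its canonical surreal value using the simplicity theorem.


Left options: {-15/2, 3/2}, max = 3/2
Right options: {19/2, 13}, min = 19/2
All options are numbers and max(Left) < min(Right), so by the simplicity theorem the value is the simplest (earliest-born) number strictly between 3/2 and 19/2.
Integers 2 through 9 all lie strictly between 3/2 and 19/2.
Among integers, the simplest (lowest birthday = smallest |n|; 0 is born on day 0, +-n on day n) is 2.
No non-integer in the interval can be simpler: if x is a non-integer in the interval, then floor(x) or ceil(x) also lies in the interval (the interval contains an integer), and both are proper prefixes of x's sign expansion, i.e. born earlier. So the game value is 2.
Game value = 2

2


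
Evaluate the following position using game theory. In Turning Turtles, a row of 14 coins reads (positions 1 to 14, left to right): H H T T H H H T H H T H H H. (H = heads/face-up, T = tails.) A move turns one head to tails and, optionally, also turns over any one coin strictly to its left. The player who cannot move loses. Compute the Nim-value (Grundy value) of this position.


Coins: H H T T H H H T H H T H H H
Key fact: a single head at position k behaves exactly like a Nim heap of size k (turning it to T and optionally flipping a coin at j < k corresponds to moving the heap from k to j, or to 0), and heads combine as a disjunctive sum (two heads at the same place would cancel, matching j XOR j = 0). So the Nim-value is the XOR of the 1-indexed positions of the heads.
Face-up positions (1-indexed): [1, 2, 5, 6, 7, 9, 10, 12, 13, 14]
XOR 0 with 1: 0 XOR 1 = 1
XOR 1 with 2: 1 XOR 2 = 3
XOR 3 with 5: 3 XOR 5 = 6
XOR 6 with 6: 6 XOR 6 = 0
XOR 0 with 7: 0 XOR 7 = 7
XOR 7 with 9: 7 XOR 9 = 14
XOR 14 with 10: 14 XOR 10 = 4
XOR 4 with 12: 4 XOR 12 = 8
XOR 8 with 13: 8 XOR 13 = 5
XOR 5 with 14: 5 XOR 14 = 11
Nim-value = 11

11


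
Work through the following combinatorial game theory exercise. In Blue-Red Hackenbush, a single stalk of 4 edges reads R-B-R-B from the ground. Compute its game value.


Edges (from ground): R-B-R-B
By Berlekamp's sign-expansion rule, a Blue-Red Hackenbush stalk has the value of the surreal number whose sign sequence is the edge sequence with B -> + and R -> -.
Sign sequence: -+-+
Trace the sign expansion in the surreal number tree, starting from 0:
Edge 1: R (sign -) -> bounds (-inf, 0), value = -1
Edge 2: B (sign +) -> bounds (-1, 0), value = -1/2
Edge 3: R (sign -) -> bounds (-1, -1/2), value = -3/4
Edge 4: B (sign +) -> bounds (-3/4, -1/2), value = -5/8
Game value = -5/8

-5/8


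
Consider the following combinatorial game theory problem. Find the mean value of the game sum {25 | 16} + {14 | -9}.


G1 = {25 | 16}, G2 = {14 | -9}
Each is a switch {a | b} with numbers a > b; its mean value is (a + b)/2, and mean value is additive over game sums: m(G1 + G2) = m(G1) + m(G2).
Mean of G1 = (25 + (16))/2 = 41/2 = 41/2
Mean of G2 = (14 + (-9))/2 = 5/2 = 5/2
Mean of G1 + G2 = 41/2 + 5/2 = 23

23


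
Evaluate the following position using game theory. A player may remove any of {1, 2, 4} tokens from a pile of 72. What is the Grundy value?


The subtraction set is S = {1, 2, 4}.
G(k) = mex{ G(k - s) : s in S, s <= k }. We compute iteratively: G(0) = 0.
G(1) = mex({0}) = 1
G(2) = mex({0, 1}) = 2
G(3) = mex({1, 2}) = 0
G(4) = mex({0, 2}) = 1
G(5) = mex({0, 1}) = 2
G(6) = mex({1, 2}) = 0
Observe that G(3)..G(6) = 0, 1, 2, 0 repeats G(0)..G(3) = 0, 1, 2, 0.
For k >= max(S) = 4, G(k) is determined by the previous 4 values G(k-4)..G(k-1); a window of 4 consecutive values has recurred shifted by 3, so by induction G(k + 3) = G(k) for all k >= 0: the sequence is periodic from the start with period 3.
One period: G(0..2) = 0, 1, 2.
72 mod 3 = 0, so G(72) = G(0) = 0.

0


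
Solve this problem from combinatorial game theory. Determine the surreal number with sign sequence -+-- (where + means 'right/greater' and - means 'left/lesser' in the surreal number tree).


Sign expansion: -+--
Rule: track bounds (lo, hi), initially (-inf, +inf). On '+', the current value becomes lo and we move to the simplest number in (value, hi): value + 1 if hi = +inf, otherwise the midpoint (value + hi)/2. On '-', the current value becomes hi and we move to value - 1 if lo = -inf, otherwise the midpoint (lo + value)/2.
Start at 0.
Step 1: sign = -, move left. Bounds: (-inf, 0). Value = -1
Step 2: sign = +, move right. Bounds: (-1, 0). Value = -1/2
Step 3: sign = -, move left. Bounds: (-1, -1/2). Value = -3/4
Step 4: sign = -, move left. Bounds: (-1, -3/4). Value = -7/8
The surreal number with sign expansion -+-- is -7/8.

-7/8


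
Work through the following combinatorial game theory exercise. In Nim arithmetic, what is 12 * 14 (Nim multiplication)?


Nim multiplication is bilinear over XOR: (u XOR v) * w = (u*w) XOR (v*w).
So we split each operand into its bit components and XOR the pairwise Nim products.
12 = 4 + 8 (as XOR of powers of 2).
14 = 2 + 4 + 8 (as XOR of powers of 2).
Using the standard Nim-product table on single bits:
  2*2 = 3,   2*4 = 8,   2*8 = 12,
  4*4 = 6,   4*8 = 11,  8*8 = 13,
and  1*x = x (identity), k*l = l*k (commutative).
Pairwise Nim products:
  4 * 2 = 8
  4 * 4 = 6
  4 * 8 = 11
  8 * 2 = 12
  8 * 4 = 11
  8 * 8 = 13
XOR them: 8 XOR 6 XOR 11 XOR 12 XOR 11 XOR 13 = 15.
Result: 12 * 14 = 15 (in Nim).

15


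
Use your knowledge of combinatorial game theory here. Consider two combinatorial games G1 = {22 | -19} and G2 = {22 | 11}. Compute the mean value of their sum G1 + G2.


G1 = {22 | -19}, G2 = {22 | 11}
Each is a switch {a | b} with numbers a > b; its mean value is (a + b)/2, and mean value is additive over game sums: m(G1 + G2) = m(G1) + m(G2).
Mean of G1 = (22 + (-19))/2 = 3/2 = 3/2
Mean of G2 = (22 + (11))/2 = 33/2 = 33/2
Mean of G1 + G2 = 3/2 + 33/2 = 18

18
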